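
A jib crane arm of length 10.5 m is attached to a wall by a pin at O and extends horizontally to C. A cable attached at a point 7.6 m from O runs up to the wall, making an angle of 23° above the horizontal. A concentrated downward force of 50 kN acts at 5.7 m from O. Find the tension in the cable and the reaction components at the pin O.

ΣM about O: T·sin23°·7.6 − 50·5.7 = 0 → T = 285/(7.6·0.390731) = 95.974 ≈ 95.97 kN.
ΣF_x = 0: O_x − T·cos23° = 0 → O_x = 95.974 × 0.920505 = 88.34 kN.
ΣF_y = 0: O_y + T·sin23° − 50 = 0 → O_y = 50 − 95.974 × 0.390731 = 12.50 kN.

T = 95.97 kN, O_x = 88.34 kN, O_y = 12.50 kN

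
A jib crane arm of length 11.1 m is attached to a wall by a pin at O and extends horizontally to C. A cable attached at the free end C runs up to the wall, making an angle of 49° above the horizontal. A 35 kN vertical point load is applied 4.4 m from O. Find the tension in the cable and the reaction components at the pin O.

ΣM about O: T·sin49°·11.1 − 35·4.4 = 0 → T = 154/(11.1·0.75471) = 18.3831 ≈ 18.38 kN.
ΣF_x = 0: O_x − T·cos49° = 0 → O_x = 18.3831 × 0.656059 = 12.06 kN.
ΣF_y = 0: O_y + T·sin49° − 35 = 0 → O_y = 35 − 18.3831 × 0.75471 = 21.13 kN.

T = 18.38 kN, O_x = 12.06 kN, O_y = 21.13 kN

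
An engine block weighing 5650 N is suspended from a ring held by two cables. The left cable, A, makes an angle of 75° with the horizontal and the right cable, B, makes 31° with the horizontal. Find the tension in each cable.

T_A = 5038 N, T_B = 1521 N

ΣF_x = 0: −T_A·cos75° + T_B·cos31° = 0 → T_B = 0.301947·T_A.
ΣF_y = 0: T_A·sin75° + T_B·sin31° = 5650.
Substitute: T_A·(0.965926 + 0.301947·0.515038) = 5650 → T_A = 5038.16 ≈ 5038 N.
Then T_B = 0.301947 × 5038.16 = 1521 N.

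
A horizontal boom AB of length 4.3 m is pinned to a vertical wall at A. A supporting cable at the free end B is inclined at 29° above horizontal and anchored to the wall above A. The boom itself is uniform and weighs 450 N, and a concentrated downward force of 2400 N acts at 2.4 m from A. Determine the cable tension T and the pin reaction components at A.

T = 3227 N, A_x = 2822 N, A_y = 1285 N

ΣM about A: T·sin29°·4.3 − 450·2.15 − 2400·2.4 = 0 → T = 6727.5/(4.3·0.48481) = 3227.11 ≈ 3227 N.
ΣF_x = 0: A_x − T·cos29° = 0 → A_x = 3227.11 × 0.87462 = 2822 N.
ΣF_y = 0: A_y + T·sin29° − 450 − 2400 = 0 → A_y = 2850 − 3227.11 × 0.48481 = 1285 N.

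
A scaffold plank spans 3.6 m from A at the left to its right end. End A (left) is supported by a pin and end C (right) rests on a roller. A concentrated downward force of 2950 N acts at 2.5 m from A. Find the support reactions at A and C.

ΣM about A: C_y·3.6 − 2950·2.5 = 0 → C_y = 7375/3.6 = 2048.61 ≈ 2049 N.
ΣF_y = 0: A_y + 2048.61 − 2950 = 0 → A_y = 901.4 N.
ΣF_x = 0: no horizontal applied forces, so A_x = 0.

A_x = 0, A_y = 901.4 N, C_y = 2049 N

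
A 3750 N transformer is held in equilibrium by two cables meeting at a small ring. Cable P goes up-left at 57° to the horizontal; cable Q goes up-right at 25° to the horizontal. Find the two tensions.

ΣF_x = 0: −T_P·cos57° + T_Q·cos25° = 0 → T_Q = 0.600943·T_P.
ΣF_y = 0: T_P·sin57° + T_Q·sin25° = 3750.
Substitute: T_P·(0.838671 + 0.600943·0.422618) = 3750 → T_P = 3432.05 ≈ 3432 N.
Then T_Q = 0.600943 × 3432.05 = 2062 N.

T_P = 3432 N, T_Q = 2062 N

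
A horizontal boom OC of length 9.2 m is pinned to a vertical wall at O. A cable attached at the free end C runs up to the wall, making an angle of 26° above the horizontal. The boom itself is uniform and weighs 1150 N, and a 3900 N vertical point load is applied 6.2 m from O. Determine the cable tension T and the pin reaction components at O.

T = 7307 N, O_x = 6568 N, O_y = 1847 N

ΣM about O: T·sin26°·9.2 − 1150·4.6 − 3900·6.2 = 0 → T = 29470/(9.2·0.438371) = 7307.19 ≈ 7307 N.
ΣF_x = 0: O_x − T·cos26° = 0 → O_x = 7307.19 × 0.898794 = 6568 N.
ΣF_y = 0: O_y + T·sin26° − 1150 − 3900 = 0 → O_y = 5050 − 7307.19 × 0.438371 = 1847 N.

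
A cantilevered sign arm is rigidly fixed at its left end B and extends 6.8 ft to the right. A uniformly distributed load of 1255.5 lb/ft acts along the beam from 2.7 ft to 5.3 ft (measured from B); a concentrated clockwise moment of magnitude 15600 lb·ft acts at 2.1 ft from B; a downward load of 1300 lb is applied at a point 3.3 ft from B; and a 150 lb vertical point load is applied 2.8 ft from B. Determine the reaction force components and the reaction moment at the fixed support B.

Resultant of the distributed load: 1255.5 × 2.6 = 3264.3 lb at 4 ft from B.
ΣF_x = 0: B_x = 0.
ΣF_y = 0: B_y − 1255.5·2.6 − 1300 − 150 = 0 → B_y = 4714 lb.
ΣM about B: M_B − (1255.5·2.6)·4 − 15600 − 1300·3.3 − 150·2.8 = 0 → M_B = 33370 lb·ft.

B_x = 0, B_y = 4714 lb, M_B = 33370 lb·ft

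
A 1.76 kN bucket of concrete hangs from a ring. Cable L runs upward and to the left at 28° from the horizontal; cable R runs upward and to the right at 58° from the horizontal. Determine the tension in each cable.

T_L = 0.9349 kN, T_R = 1.558 kN

ΣF_x = 0: −T_L·cos28° + T_R·cos58° = 0 → T_R = 1.66619·T_L.
ΣF_y = 0: T_L·sin28° + T_R·sin58° = 1.76.
Substitute: T_L·(0.469472 + 1.66619·0.848048) = 1.76 → T_L = 0.934936 ≈ 0.9349 kN.
Then T_R = 1.66619 × 0.934936 = 1.558 kN.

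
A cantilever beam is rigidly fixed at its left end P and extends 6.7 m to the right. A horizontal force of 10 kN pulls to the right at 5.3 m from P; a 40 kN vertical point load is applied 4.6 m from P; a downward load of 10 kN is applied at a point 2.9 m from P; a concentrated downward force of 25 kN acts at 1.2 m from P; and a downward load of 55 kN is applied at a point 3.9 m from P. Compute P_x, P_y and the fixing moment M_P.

ΣF_x = 0: P_x + 10 = 0 → P_x = -10.00 kN.
ΣF_y = 0: P_y − 40 − 10 − 25 − 55 = 0 → P_y = 130.0 kN.
ΣM about P: M_P − 40·4.6 − 10·2.9 − 25·1.2 − 55·3.9 = 0 → M_P = 457.5 kN·m.

P_x = -10.00 kN, P_y = 130.0 kN, M_P = 457.5 kN·m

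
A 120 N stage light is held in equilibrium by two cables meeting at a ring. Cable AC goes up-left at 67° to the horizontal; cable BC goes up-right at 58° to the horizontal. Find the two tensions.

ΣF_x = 0: −T_AC·cos67° + T_BC·cos58° = 0 → T_BC = 0.737341·T_AC.
ΣF_y = 0: T_AC·sin67° + T_BC·sin58° = 120.
Substitute: T_AC·(0.920505 + 0.737341·0.848048) = 120 → T_AC = 77.6294 ≈ 77.63 N.
Then T_BC = 0.737341 × 77.6294 = 57.24 N.

T_AC = 77.63 N, T_BC = 57.24 N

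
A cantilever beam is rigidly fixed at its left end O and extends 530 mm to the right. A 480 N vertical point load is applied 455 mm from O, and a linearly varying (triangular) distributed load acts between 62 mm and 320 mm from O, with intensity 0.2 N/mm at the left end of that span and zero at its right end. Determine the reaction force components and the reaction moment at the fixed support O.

Resultant of the triangular load: ½ × 0.2 × 258 = 25.8 N, acting at 148 mm from O (one-third of the span from the peak).
ΣF_x = 0: O_x = 0.
ΣF_y = 0: O_y − 480 − ½·0.2·258 = 0 → O_y = 505.8 N.
ΣM about O: M_O − 480·455 − (½·0.2·258)·148 = 0 → M_O = 222200 N·mm.

O_x = 0, O_y = 505.8 N, M_O = 222200 N·mm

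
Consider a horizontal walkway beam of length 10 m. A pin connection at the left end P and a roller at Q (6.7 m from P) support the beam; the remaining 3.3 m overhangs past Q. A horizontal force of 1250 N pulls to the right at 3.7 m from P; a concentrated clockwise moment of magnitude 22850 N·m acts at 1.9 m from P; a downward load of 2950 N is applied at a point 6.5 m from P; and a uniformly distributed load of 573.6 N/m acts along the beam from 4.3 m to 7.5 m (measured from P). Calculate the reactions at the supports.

P_x = -1250 N, P_y = -3103 N, Q_y = 7889 N

Resultant of the distributed load: 573.6 × 3.2 = 1835.52 N at 5.9 m from P.
ΣM about P: Q_y·6.7 − 22850 − 2950·6.5 − (573.6·3.2)·5.9 = 0 → Q_y = 52854.568/6.7 = 7888.74 ≈ 7889 N.
ΣF_y = 0: P_y + 7888.74 − 2950 − 573.6·3.2 = 0 → P_y = -3103 N.
ΣF_x = 0: P_x + 1250 = 0 → P_x = -1250 N.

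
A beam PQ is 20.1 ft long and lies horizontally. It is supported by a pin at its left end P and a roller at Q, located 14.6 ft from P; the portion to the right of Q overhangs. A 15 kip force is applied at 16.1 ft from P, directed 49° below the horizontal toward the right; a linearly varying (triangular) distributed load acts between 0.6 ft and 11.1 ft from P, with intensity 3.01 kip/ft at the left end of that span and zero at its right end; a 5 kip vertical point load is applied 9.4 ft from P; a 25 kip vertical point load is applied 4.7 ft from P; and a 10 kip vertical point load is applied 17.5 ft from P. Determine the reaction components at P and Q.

P_x = -9.841 kip, P_y = 26.95 kip, Q_y = 40.17 kip

Resultant of the triangular load: ½ × 3.01 × 10.5 = 15.8025 kip, acting at 4.1 ft from P (one-third of the span from the peak).
ΣM about P: Q_y·14.6 − 15·sin49°·16.1 − (½·3.01·10.5)·4.1 − 5·9.4 − 25·4.7 − 10·17.5 = 0 → Q_y = 586.553/14.6 = 40.1749 ≈ 40.17 kip.
ΣF_y = 0: P_y + 40.1749 − 15·sin49° − ½·3.01·10.5 − 5 − 25 − 10 = 0 → P_y = 26.95 kip.
ΣF_x = 0: P_x + 15·cos49° = 0 → P_x = -9.841 kip.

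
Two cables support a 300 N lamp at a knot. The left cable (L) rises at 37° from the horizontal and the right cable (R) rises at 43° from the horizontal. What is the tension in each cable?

ΣF_x = 0: −T_L·cos37° + T_R·cos43° = 0 → T_R = 1.092·T_L.
ΣF_y = 0: T_L·sin37° + T_R·sin43° = 300.
Substitute: T_L·(0.601815 + 1.092·0.681998) = 300 → T_L = 222.79 ≈ 222.8 N.
Then T_R = 1.092 × 222.79 = 243.3 N.

T_L = 222.8 N, T_R = 243.3 N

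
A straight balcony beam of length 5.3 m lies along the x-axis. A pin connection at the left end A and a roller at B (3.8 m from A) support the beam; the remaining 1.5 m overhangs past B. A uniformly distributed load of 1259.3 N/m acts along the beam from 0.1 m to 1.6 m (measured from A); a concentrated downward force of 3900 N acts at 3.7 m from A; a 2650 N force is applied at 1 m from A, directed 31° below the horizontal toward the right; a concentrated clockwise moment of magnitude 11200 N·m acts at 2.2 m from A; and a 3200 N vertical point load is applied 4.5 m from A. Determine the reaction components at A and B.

A_x = -2271 N, A_y = -962.1 N, B_y = 11320 N

Resultant of the distributed load: 1259.3 × 1.5 = 1888.95 N at 0.85 m from A.
Moments about A: B_y·3.8 − (1259.3·1.5)·0.85 − 3900·3.7 − 2650·sin31°·1 − 11200 − 3200·4.5 = 0 → B_y = 43000.5/3.8 = 11315.9 ≈ 11320 N.
ΣF_y = 0: A_y + 11315.9 − 1259.3·1.5 − 3900 − 2650·sin31° − 3200 = 0 → A_y = -962.1 N.
ΣF_x = 0: A_x + 2650·cos31° = 0 → A_x = -2271 N.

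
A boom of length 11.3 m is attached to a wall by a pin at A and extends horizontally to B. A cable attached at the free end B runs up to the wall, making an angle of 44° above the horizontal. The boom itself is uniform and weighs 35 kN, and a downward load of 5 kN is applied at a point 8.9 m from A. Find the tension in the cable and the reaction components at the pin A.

ΣM about A: T·sin44°·11.3 − 35·5.65 − 5·8.9 = 0 → T = 242.25/(11.3·0.694658) = 30.8613 ≈ 30.86 kN.
ΣF_x = 0: A_x − T·cos44° = 0 → A_x = 30.8613 × 0.71934 = 22.20 kN.
ΣF_y = 0: A_y + T·sin44° − 35 − 5 = 0 → A_y = 40 − 30.8613 × 0.694658 = 18.56 kN.

T = 30.86 kN, A_x = 22.20 kN, A_y = 18.56 kN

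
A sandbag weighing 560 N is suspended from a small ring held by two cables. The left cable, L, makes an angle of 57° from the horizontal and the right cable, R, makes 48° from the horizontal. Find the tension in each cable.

ΣF_x = 0: −T_L·cos57° + T_R·cos48° = 0 → T_R = 0.81395·T_L.
ΣF_y = 0: T_L·sin57° + T_R·sin48° = 560.
Substitute: T_L·(0.838671 + 0.81395·0.743145) = 560 → T_L = 387.931 ≈ 387.9 N.
Then T_R = 0.81395 × 387.931 = 315.8 N.

T_L = 387.9 N, T_R = 315.8 N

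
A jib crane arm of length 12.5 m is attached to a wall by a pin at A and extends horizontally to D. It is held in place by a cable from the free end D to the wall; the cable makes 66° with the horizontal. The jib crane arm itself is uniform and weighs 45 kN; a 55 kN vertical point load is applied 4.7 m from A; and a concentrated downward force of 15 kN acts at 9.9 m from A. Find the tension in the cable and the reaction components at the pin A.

T = 60.27 kN, A_x = 24.51 kN, A_y = 59.94 kN

ΣM about A: T·sin66°·12.5 − 45·6.25 − 55·4.7 − 15·9.9 = 0 → T = 688.25/(12.5·0.913545) = 60.2707 ≈ 60.27 kN.
ΣF_x = 0: A_x − T·cos66° = 0 → A_x = 60.2707 × 0.406737 = 24.51 kN.
ΣF_y = 0: A_y + T·sin66° − 45 − 55 − 15 = 0 → A_y = 115 − 60.2707 × 0.913545 = 59.94 kN.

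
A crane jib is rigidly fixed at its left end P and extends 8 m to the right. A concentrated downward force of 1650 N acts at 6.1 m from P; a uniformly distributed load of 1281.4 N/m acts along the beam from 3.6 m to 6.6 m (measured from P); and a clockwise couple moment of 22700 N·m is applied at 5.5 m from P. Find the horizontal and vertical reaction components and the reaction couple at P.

P_x = 0, P_y = 5494 N, M_P = 52370 N·m

Resultant of the distributed load: 1281.4 × 3 = 3844.2 N at 5.1 m from P.
ΣF_x = 0: P_x = 0.
ΣF_y = 0: P_y − 1650 − 1281.4·3 = 0 → P_y = 5494 N.
ΣM about P: M_P − 1650·6.1 − (1281.4·3)·5.1 − 22700 = 0 → M_P = 52370 N·m.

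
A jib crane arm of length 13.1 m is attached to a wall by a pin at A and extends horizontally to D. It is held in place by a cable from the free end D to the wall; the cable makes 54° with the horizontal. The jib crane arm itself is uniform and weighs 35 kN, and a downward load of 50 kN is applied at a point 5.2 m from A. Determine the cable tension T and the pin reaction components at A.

ΣM about A: T·sin54°·13.1 − 35·6.55 − 50·5.2 = 0 → T = 489.25/(13.1·0.809017) = 46.1638 ≈ 46.16 kN.
ΣF_x = 0: A_x − T·cos54° = 0 → A_x = 46.1638 × 0.587785 = 27.13 kN.
ΣF_y = 0: A_y + T·sin54° − 35 − 50 = 0 → A_y = 85 − 46.1638 × 0.809017 = 47.65 kN.

T = 46.16 kN, A_x = 27.13 kN, A_y = 47.65 kN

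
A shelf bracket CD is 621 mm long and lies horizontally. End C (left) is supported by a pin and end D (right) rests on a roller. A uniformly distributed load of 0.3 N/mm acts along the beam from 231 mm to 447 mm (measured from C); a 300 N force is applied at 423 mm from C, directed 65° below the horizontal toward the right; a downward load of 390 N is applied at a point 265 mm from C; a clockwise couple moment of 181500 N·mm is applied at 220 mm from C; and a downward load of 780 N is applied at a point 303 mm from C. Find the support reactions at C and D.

C_x = -126.8 N, C_y = 446.8 N, D_y = 1060 N

Resultant of the distributed load: 0.3 × 216 = 64.8 N at 339 mm from C.
Taking moments about C: D_y·621 − (0.3·216)·339 − 300·sin65°·423 − 390·265 − 181500 − 780·303 = 0 → D_y = 658168/621 = 1059.85 ≈ 1060 N.
ΣF_y = 0: C_y + 1059.85 − 0.3·216 − 300·sin65° − 390 − 780 = 0 → C_y = 446.8 N.
ΣF_x = 0: C_x + 300·cos65° = 0 → C_x = -126.8 N.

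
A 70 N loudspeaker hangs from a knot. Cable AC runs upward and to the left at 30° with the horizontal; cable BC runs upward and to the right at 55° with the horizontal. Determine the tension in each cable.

T_AC = 40.30 N, T_BC = 60.85 N

ΣF_x = 0: −T_AC·cos30° + T_BC·cos55° = 0 → T_BC = 1.50987·T_AC.
ΣF_y = 0: T_AC·sin30° + T_BC·sin55° = 70.
Substitute: T_AC·(0.5 + 1.50987·0.819152) = 70 → T_AC = 40.3037 ≈ 40.30 N.
Then T_BC = 1.50987 × 40.3037 = 60.85 N.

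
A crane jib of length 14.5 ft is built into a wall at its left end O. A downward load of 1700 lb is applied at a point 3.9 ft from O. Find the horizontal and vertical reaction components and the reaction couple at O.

ΣF_x = 0: O_x = 0.
ΣF_y = 0: O_y − 1700 = 0 → O_y = 1700 lb.
ΣM about O: M_O − 1700·3.9 = 0 → M_O = 6630 lb·ft.

O_x = 0, O_y = 1700 lb, M_O = 6630 lb·ft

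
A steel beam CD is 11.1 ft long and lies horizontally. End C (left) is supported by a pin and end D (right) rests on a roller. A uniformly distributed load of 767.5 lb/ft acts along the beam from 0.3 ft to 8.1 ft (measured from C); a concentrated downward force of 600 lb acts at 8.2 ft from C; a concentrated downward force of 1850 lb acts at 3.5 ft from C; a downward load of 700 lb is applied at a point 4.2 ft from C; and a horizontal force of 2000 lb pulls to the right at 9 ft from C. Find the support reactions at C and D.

C_x = -2000 lb, C_y = 5580 lb, D_y = 3557 lb

Resultant of the distributed load: 767.5 × 7.8 = 5986.5 lb at 4.2 ft from C.
ΣM about C: D_y·11.1 − (767.5·7.8)·4.2 − 600·8.2 − 1850·3.5 − 700·4.2 = 0 → D_y = 39478.3/11.1 = 3556.6 ≈ 3557 lb.
ΣF_y = 0: C_y + 3556.6 − 767.5·7.8 − 600 − 1850 − 700 = 0 → C_y = 5580 lb.
ΣF_x = 0: C_x + 2000 = 0 → C_x = -2000 lb.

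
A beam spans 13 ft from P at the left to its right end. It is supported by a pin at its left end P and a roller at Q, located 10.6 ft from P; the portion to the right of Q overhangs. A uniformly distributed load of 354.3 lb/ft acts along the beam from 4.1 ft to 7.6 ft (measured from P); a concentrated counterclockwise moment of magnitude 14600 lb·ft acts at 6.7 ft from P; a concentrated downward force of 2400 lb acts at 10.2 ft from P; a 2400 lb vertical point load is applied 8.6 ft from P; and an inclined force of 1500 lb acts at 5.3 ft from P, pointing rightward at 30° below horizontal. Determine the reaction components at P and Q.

P_x = -1299 lb, P_y = 2851 lb, Q_y = 3939 lb

Resultant of the distributed load: 354.3 × 3.5 = 1240.05 lb at 5.85 ft from P.
ΣM about P: Q_y·10.6 − (354.3·3.5)·5.85 + 14600 − 2400·10.2 − 2400·8.6 − 1500·sin30°·5.3 = 0 → Q_y = 41749.2925/10.6 = 3938.61 ≈ 3939 lb.
ΣF_y = 0: P_y + 3938.61 − 354.3·3.5 − 2400 − 2400 − 1500·sin30° = 0 → P_y = 2851 lb.
ΣF_x = 0: P_x + 1500·cos30° = 0 → P_x = -1299 lb.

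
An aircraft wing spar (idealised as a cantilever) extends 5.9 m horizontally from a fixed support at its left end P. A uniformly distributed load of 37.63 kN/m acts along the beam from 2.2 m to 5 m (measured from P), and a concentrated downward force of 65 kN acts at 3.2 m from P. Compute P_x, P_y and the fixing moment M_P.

P_x = 0, P_y = 170.4 kN, M_P = 587.3 kN·m

Resultant of the distributed load: 37.63 × 2.8 = 105.364 kN at 3.6 m from P.
ΣF_x = 0: P_x = 0.
ΣF_y = 0: P_y − 37.63·2.8 − 65 = 0 → P_y = 170.4 kN.
ΣM about P: M_P − (37.63·2.8)·3.6 − 65·3.2 = 0 → M_P = 587.3 kN·m.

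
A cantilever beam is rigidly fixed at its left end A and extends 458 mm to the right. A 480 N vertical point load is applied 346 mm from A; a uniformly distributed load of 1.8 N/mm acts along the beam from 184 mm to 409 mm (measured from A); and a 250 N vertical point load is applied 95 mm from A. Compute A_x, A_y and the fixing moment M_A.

A_x = 0, A_y = 1135 N, M_A = 309900 N·mm

Resultant of the distributed load: 1.8 × 225 = 405 N at 296.5 mm from A.
ΣF_x = 0: A_x = 0.
ΣF_y = 0: A_y − 480 − 1.8·225 − 250 = 0 → A_y = 1135 N.
ΣM about A: M_A − 480·346 − (1.8·225)·296.5 − 250·95 = 0 → M_A = 309900 N·mm.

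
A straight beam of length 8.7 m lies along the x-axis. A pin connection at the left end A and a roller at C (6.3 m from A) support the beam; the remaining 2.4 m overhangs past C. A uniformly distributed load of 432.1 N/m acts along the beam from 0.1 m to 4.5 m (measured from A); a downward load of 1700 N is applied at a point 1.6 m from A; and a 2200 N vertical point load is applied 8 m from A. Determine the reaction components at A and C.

A_x = 0, A_y = 1882 N, C_y = 3920 N

Resultant of the distributed load: 432.1 × 4.4 = 1901.24 N at 2.3 m from A.
Moments about A: C_y·6.3 − (432.1·4.4)·2.3 − 1700·1.6 − 2200·8 = 0 → C_y = 24692.852/6.3 = 3919.5 ≈ 3920 N.
ΣF_y = 0: A_y + 3919.5 − 432.1·4.4 − 1700 − 2200 = 0 → A_y = 1882 N.
ΣF_x = 0: no horizontal applied forces, so A_x = 0.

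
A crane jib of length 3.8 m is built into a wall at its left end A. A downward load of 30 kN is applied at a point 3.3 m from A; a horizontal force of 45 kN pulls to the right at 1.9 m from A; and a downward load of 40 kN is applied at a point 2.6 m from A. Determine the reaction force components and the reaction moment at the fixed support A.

A_x = -45.00 kN, A_y = 70.00 kN, M_A = 203.0 kN·m

ΣF_x = 0: A_x + 45 = 0 → A_x = -45.00 kN.
ΣF_y = 0: A_y − 30 − 40 = 0 → A_y = 70.00 kN.
ΣM about A: M_A − 30·3.3 − 40·2.6 = 0 → M_A = 203.0 kN·m.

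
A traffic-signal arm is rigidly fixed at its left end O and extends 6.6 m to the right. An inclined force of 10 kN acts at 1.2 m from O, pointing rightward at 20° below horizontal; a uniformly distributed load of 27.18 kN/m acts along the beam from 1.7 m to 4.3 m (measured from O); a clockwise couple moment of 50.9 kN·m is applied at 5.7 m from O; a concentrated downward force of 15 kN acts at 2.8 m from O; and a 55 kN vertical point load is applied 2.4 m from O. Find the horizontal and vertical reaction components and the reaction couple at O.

Resultant of the distributed load: 27.18 × 2.6 = 70.668 kN at 3 m from O.
ΣF_x = 0: O_x + 10·cos20° = 0 → O_x = -9.397 kN.
ΣF_y = 0: O_y − 10·sin20° − 27.18·2.6 − 15 − 55 = 0 → O_y = 144.1 kN.
ΣM about O: M_O − 10·sin20°·1.2 − (27.18·2.6)·3 − 50.9 − 15·2.8 − 55·2.4 = 0 → M_O = 441.0 kN·m.

O_x = -9.397 kN, O_y = 144.1 kN, M_O = 441.0 kN·m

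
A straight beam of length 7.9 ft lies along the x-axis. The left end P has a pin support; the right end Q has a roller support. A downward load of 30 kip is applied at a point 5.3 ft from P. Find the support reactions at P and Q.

Taking moments about P: Q_y·7.9 − 30·5.3 = 0 → Q_y = 159/7.9 = 20.1266 ≈ 20.13 kip.
ΣF_y = 0: P_y + 20.1266 − 30 = 0 → P_y = 9.873 kip.
ΣF_x = 0: no horizontal applied forces, so P_x = 0.

P_x = 0, P_y = 9.873 kip, Q_y = 20.13 kip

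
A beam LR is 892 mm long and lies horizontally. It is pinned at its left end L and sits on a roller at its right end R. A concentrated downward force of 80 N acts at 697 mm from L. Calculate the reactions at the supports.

L_x = 0, L_y = 17.49 N, R_y = 62.51 N

Moments about L: R_y·892 − 80·697 = 0 → R_y = 55760/892 = 62.5112 ≈ 62.51 N.
ΣF_y = 0: L_y + 62.5112 − 80 = 0 → L_y = 17.49 N.
ΣF_x = 0: no horizontal applied forces, so L_x = 0.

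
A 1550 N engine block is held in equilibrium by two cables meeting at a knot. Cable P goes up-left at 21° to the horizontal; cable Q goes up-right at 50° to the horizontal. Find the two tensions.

ΣF_x = 0: −T_P·cos21° + T_Q·cos50° = 0 → T_Q = 1.45239·T_P.
ΣF_y = 0: T_P·sin21° + T_Q·sin50° = 1550.
Substitute: T_P·(0.358368 + 1.45239·0.766044) = 1550 → T_P = 1053.73 ≈ 1054 N.
Then T_Q = 1.45239 × 1053.73 = 1530 N.

T_P = 1054 N, T_Q = 1530 N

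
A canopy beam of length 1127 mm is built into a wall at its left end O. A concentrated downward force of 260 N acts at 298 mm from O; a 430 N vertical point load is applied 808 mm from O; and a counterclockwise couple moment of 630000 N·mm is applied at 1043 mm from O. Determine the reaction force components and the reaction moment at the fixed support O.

O_x = 0, O_y = 690.0 N, M_O = -205100 N·mm

ΣF_x = 0: O_x = 0.
ΣF_y = 0: O_y − 260 − 430 = 0 → O_y = 690.0 N.
ΣM about O: M_O − 260·298 − 430·808 + 630000 = 0 → M_O = -205100 N·mm.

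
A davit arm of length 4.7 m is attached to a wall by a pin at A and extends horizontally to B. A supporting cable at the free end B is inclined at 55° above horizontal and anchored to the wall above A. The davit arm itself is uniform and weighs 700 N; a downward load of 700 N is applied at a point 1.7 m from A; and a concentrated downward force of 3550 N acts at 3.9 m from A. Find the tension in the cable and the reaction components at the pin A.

ΣM about A: T·sin55°·4.7 − 700·2.35 − 700·1.7 − 3550·3.9 = 0 → T = 16680/(4.7·0.819152) = 4332.45 ≈ 4332 N.
ΣF_x = 0: A_x − T·cos55° = 0 → A_x = 4332.45 × 0.573576 = 2485 N.
ΣF_y = 0: A_y + T·sin55° − 700 − 700 − 3550 = 0 → A_y = 4950 − 4332.45 × 0.819152 = 1401 N.

T = 4332 N, A_x = 2485 N, A_y = 1401 N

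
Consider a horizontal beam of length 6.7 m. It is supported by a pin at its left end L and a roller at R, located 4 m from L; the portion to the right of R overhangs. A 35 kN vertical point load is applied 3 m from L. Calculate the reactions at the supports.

L_x = 0, L_y = 8.750 kN, R_y = 26.25 kN

Taking moments about L: R_y·4 − 35·3 = 0 → R_y = 105/4 = 26.25 kN.
ΣF_y = 0: L_y + 26.25 − 35 = 0 → L_y = 8.750 kN.
ΣF_x = 0: no horizontal applied forces, so L_x = 0.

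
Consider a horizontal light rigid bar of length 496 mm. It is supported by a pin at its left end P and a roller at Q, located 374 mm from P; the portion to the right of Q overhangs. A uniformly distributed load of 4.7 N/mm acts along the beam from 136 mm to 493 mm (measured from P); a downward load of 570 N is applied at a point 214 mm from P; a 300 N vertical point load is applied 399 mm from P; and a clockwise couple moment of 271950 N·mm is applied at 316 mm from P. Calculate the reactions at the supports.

P_x = 0, P_y = -236.4 N, Q_y = 2784 N

Resultant of the distributed load: 4.7 × 357 = 1677.9 N at 314.5 mm from P.
Moments about P: Q_y·374 − (4.7·357)·314.5 − 570·214 − 300·399 − 271950 = 0 → Q_y = 1041329.55/374 = 2784.3 ≈ 2784 N.
ΣF_y = 0: P_y + 2784.3 − 4.7·357 − 570 − 300 = 0 → P_y = -236.4 N.
ΣF_x = 0: no horizontal applied forces, so P_x = 0.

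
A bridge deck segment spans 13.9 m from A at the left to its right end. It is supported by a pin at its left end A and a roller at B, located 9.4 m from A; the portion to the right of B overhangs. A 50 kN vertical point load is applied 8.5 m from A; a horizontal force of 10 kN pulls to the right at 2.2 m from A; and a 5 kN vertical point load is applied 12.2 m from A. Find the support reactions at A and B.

Taking moments about A: B_y·9.4 − 50·8.5 − 5·12.2 = 0 → B_y = 486/9.4 = 51.7021 ≈ 51.70 kN.
ΣF_y = 0: A_y + 51.7021 − 50 − 5 = 0 → A_y = 3.298 kN.
ΣF_x = 0: A_x + 10 = 0 → A_x = -10.00 kN.

A_x = -10.00 kN, A_y = 3.298 kN, B_y = 51.70 kN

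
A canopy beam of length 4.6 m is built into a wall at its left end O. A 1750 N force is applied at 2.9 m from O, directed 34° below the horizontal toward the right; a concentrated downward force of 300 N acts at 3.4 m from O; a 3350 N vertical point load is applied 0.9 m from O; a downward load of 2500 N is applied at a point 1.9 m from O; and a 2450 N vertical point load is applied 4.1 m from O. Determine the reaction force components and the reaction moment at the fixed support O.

O_x = -1451 N, O_y = 9579 N, M_O = 21670 N·m

ΣF_x = 0: O_x + 1750·cos34° = 0 → O_x = -1451 N.
ΣF_y = 0: O_y − 1750·sin34° − 300 − 3350 − 2500 − 2450 = 0 → O_y = 9579 N.
ΣM about O: M_O − 1750·sin34°·2.9 − 300·3.4 − 3350·0.9 − 2500·1.9 − 2450·4.1 = 0 → M_O = 21670 N·m.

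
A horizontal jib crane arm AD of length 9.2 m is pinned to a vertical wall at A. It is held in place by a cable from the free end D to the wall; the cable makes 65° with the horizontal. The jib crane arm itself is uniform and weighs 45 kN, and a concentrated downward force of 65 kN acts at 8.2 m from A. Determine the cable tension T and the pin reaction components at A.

ΣM about A: T·sin65°·9.2 − 45·4.6 − 65·8.2 = 0 → T = 740/(9.2·0.906308) = 88.7499 ≈ 88.75 kN.
ΣF_x = 0: A_x − T·cos65° = 0 → A_x = 88.7499 × 0.422618 = 37.51 kN.
ΣF_y = 0: A_y + T·sin65° − 45 − 65 = 0 → A_y = 110 − 88.7499 × 0.906308 = 29.57 kN.

T = 88.75 kN, A_x = 37.51 kN, A_y = 29.57 kN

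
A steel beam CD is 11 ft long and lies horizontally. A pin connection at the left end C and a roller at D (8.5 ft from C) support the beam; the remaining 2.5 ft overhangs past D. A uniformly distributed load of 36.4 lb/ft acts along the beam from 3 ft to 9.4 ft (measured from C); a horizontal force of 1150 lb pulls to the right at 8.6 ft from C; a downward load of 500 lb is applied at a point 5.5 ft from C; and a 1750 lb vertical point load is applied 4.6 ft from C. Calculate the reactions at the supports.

Resultant of the distributed load: 36.4 × 6.4 = 232.96 lb at 6.2 ft from C.
Taking moments about C: D_y·8.5 − (36.4·6.4)·6.2 − 500·5.5 − 1750·4.6 = 0 → D_y = 12244.352/8.5 = 1440.51 ≈ 1441 lb.
ΣF_y = 0: C_y + 1440.51 − 36.4·6.4 − 500 − 1750 = 0 → C_y = 1042 lb.
ΣF_x = 0: C_x + 1150 = 0 → C_x = -1150 lb.

C_x = -1150 lb, C_y = 1042 lb, D_y = 1441 lb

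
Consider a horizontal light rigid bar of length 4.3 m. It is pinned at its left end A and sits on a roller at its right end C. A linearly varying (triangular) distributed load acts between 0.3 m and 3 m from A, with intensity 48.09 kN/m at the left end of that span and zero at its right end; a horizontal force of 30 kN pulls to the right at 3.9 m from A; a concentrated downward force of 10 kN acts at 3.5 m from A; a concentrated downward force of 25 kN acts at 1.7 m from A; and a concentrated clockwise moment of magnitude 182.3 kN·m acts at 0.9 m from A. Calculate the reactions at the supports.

A_x = -30.00 kN, A_y = 21.39 kN, C_y = 78.54 kN

Resultant of the triangular load: ½ × 48.09 × 2.7 = 64.9215 kN, acting at 1.2 m from A (one-third of the span from the peak).
ΣM about A: C_y·4.3 − (½·48.09·2.7)·1.2 − 10·3.5 − 25·1.7 − 182.3 = 0 → C_y = 337.7058/4.3 = 78.5362 ≈ 78.54 kN.
ΣF_y = 0: A_y + 78.5362 − ½·48.09·2.7 − 10 − 25 = 0 → A_y = 21.39 kN.
ΣF_x = 0: A_x + 30 = 0 → A_x = -30.00 kN.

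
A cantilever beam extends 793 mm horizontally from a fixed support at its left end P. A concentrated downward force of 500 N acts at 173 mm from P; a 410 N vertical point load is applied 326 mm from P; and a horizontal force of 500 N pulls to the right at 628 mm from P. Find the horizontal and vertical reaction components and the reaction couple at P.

P_x = -500.0 N, P_y = 910.0 N, M_P = 220200 N·mm

ΣF_x = 0: P_x + 500 = 0 → P_x = -500.0 N.
ΣF_y = 0: P_y − 500 − 410 = 0 → P_y = 910.0 N.
ΣM about P: M_P − 500·173 − 410·326 = 0 → M_P = 220200 N·mm.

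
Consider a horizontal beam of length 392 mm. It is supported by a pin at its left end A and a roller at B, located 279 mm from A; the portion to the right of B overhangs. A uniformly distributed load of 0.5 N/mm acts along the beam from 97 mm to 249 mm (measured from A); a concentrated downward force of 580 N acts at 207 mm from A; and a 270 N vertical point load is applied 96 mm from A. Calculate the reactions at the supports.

A_x = 0, A_y = 355.6 N, B_y = 570.4 N

Resultant of the distributed load: 0.5 × 152 = 76 N at 173 mm from A.
Taking moments about A: B_y·279 − (0.5·152)·173 − 580·207 − 270·96 = 0 → B_y = 159128/279 = 570.351 ≈ 570.4 N.
ΣF_y = 0: A_y + 570.351 − 0.5·152 − 580 − 270 = 0 → A_y = 355.6 N.
ΣF_x = 0: no horizontal applied forces, so A_x = 0.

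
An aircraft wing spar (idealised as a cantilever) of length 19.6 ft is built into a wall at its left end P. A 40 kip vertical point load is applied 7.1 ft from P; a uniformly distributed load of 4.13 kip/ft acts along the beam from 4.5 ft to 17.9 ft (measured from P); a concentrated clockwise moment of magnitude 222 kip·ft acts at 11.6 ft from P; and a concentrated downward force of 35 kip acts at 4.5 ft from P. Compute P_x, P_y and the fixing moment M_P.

Resultant of the distributed load: 4.13 × 13.4 = 55.342 kip at 11.2 ft from P.
ΣF_x = 0: P_x = 0.
ΣF_y = 0: P_y − 40 − 4.13·13.4 − 35 = 0 → P_y = 130.3 kip.
ΣM about P: M_P − 40·7.1 − (4.13·13.4)·11.2 − 222 − 35·4.5 = 0 → M_P = 1283 kip·ft.

P_x = 0, P_y = 130.3 kip, M_P = 1283 kip·ft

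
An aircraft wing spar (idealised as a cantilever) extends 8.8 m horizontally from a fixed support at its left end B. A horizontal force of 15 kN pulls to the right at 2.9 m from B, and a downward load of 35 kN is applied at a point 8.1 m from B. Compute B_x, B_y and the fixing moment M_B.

B_x = -15.00 kN, B_y = 35.00 kN, M_B = 283.5 kN·m

ΣF_x = 0: B_x + 15 = 0 → B_x = -15.00 kN.
ΣF_y = 0: B_y − 35 = 0 → B_y = 35.00 kN.
ΣM about B: M_B − 35·8.1 = 0 → M_B = 283.5 kN·m.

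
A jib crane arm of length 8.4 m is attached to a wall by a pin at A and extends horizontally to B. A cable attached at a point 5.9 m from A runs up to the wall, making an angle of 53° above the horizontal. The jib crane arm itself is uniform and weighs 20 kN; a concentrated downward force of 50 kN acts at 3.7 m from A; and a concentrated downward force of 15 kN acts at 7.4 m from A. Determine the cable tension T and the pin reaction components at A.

T = 80.65 kN, A_x = 48.53 kN, A_y = 20.59 kN

ΣM about A: T·sin53°·5.9 − 20·4.2 − 50·3.7 − 15·7.4 = 0 → T = 380/(5.9·0.798636) = 80.646 ≈ 80.65 kN.
ΣF_x = 0: A_x − T·cos53° = 0 → A_x = 80.646 × 0.601815 = 48.53 kN.
ΣF_y = 0: A_y + T·sin53° − 20 − 50 − 15 = 0 → A_y = 85 − 80.646 × 0.798636 = 20.59 kN.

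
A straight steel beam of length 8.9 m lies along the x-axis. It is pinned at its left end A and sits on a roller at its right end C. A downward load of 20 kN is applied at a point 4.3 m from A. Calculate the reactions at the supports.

A_x = 0, A_y = 10.34 kN, C_y = 9.663 kN

Moments about A: C_y·8.9 − 20·4.3 = 0 → C_y = 86/8.9 = 9.66292 ≈ 9.663 kN.
ΣF_y = 0: A_y + 9.66292 − 20 = 0 → A_y = 10.34 kN.
ΣF_x = 0: no horizontal applied forces, so A_x = 0.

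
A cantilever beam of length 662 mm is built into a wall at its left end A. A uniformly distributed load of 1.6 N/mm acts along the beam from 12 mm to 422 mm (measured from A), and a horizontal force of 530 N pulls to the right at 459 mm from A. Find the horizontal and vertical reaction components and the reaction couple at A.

Resultant of the distributed load: 1.6 × 410 = 656 N at 217 mm from A.
ΣF_x = 0: A_x + 530 = 0 → A_x = -530.0 N.
ΣF_y = 0: A_y − 1.6·410 = 0 → A_y = 656.0 N.
ΣM about A: M_A − (1.6·410)·217 = 0 → M_A = 142400 N·mm.

A_x = -530.0 N, A_y = 656.0 N, M_A = 142400 N·mm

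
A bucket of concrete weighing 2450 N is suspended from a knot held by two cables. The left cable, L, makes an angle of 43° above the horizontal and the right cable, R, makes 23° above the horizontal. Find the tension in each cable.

ΣF_x = 0: −T_L·cos43° + T_R·cos23° = 0 → T_R = 0.794514·T_L.
ΣF_y = 0: T_L·sin43° + T_R·sin23° = 2450.
Substitute: T_L·(0.681998 + 0.794514·0.390731) = 2450 → T_L = 2468.66 ≈ 2469 N.
Then T_R = 0.794514 × 2468.66 = 1961 N.

T_L = 2469 N, T_R = 1961 N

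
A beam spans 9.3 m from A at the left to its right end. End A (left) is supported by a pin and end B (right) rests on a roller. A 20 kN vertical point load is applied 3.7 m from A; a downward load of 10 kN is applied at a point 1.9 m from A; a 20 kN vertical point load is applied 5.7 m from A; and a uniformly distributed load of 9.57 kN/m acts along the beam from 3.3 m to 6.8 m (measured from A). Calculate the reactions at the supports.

Resultant of the distributed load: 9.57 × 3.5 = 33.495 kN at 5.05 m from A.
Moments about A: B_y·9.3 − 20·3.7 − 10·1.9 − 20·5.7 − (9.57·3.5)·5.05 = 0 → B_y = 376.14975/9.3 = 40.4462 ≈ 40.45 kN.
ΣF_y = 0: A_y + 40.4462 − 20 − 10 − 20 − 9.57·3.5 = 0 → A_y = 43.05 kN.
ΣF_x = 0: no horizontal applied forces, so A_x = 0.

A_x = 0, A_y = 43.05 kN, B_y = 40.45 kN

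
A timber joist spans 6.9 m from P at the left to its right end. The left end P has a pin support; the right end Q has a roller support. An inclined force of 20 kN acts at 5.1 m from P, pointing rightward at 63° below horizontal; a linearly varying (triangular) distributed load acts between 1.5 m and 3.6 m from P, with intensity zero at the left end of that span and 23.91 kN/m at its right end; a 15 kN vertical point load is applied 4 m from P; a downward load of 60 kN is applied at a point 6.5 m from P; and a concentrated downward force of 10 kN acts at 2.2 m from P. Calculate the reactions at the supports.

P_x = -9.080 kN, P_y = 35.80 kN, Q_y = 92.13 kN

Resultant of the triangular load: ½ × 23.91 × 2.1 = 25.1055 kN, acting at 2.9 m from P (one-third of the span from the peak).
Taking moments about P: Q_y·6.9 − 20·sin63°·5.1 − (½·23.91·2.1)·2.9 − 15·4 − 60·6.5 − 10·2.2 = 0 → Q_y = 635.689/6.9 = 92.1288 ≈ 92.13 kN.
ΣF_y = 0: P_y + 92.1288 − 20·sin63° − ½·23.91·2.1 − 15 − 60 − 10 = 0 → P_y = 35.80 kN.
ΣF_x = 0: P_x + 20·cos63° = 0 → P_x = -9.080 kN.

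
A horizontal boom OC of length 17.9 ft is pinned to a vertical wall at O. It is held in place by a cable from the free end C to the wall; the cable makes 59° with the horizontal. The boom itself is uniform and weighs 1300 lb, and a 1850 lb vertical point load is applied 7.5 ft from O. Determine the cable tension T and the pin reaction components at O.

T = 1663 lb, O_x = 856.3 lb, O_y = 1725 lb

ΣM about O: T·sin59°·17.9 − 1300·8.95 − 1850·7.5 = 0 → T = 25510/(17.9·0.857167) = 1662.62 ≈ 1663 lb.
ΣF_x = 0: O_x − T·cos59° = 0 → O_x = 1662.62 × 0.515038 = 856.3 lb.
ΣF_y = 0: O_y + T·sin59° − 1300 − 1850 = 0 → O_y = 3150 − 1662.62 × 0.857167 = 1725 lb.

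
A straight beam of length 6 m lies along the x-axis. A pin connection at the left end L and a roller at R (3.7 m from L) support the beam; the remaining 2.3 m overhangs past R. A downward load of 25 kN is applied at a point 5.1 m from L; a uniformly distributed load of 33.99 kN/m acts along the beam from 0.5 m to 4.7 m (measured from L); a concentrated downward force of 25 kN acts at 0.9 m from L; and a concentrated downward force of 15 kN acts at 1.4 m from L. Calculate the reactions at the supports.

Resultant of the distributed load: 33.99 × 4.2 = 142.758 kN at 2.6 m from L.
Moments about L: R_y·3.7 − 25·5.1 − (33.99·4.2)·2.6 − 25·0.9 − 15·1.4 = 0 → R_y = 542.1708/3.7 = 146.533 ≈ 146.5 kN.
ΣF_y = 0: L_y + 146.533 − 25 − 33.99·4.2 − 25 − 15 = 0 → L_y = 61.23 kN.
ΣF_x = 0: no horizontal applied forces, so L_x = 0.

L_x = 0, L_y = 61.23 kN, R_y = 146.5 kN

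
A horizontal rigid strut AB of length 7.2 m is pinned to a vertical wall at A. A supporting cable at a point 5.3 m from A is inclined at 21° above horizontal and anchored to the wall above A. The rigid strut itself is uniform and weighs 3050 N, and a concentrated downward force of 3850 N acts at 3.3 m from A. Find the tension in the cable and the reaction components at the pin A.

ΣM about A: T·sin21°·5.3 − 3050·3.6 − 3850·3.3 = 0 → T = 23685/(5.3·0.358368) = 12470.1 ≈ 12470 N.
ΣF_x = 0: A_x − T·cos21° = 0 → A_x = 12470.1 × 0.93358 = 11640 N.
ΣF_y = 0: A_y + T·sin21° − 3050 − 3850 = 0 → A_y = 6900 − 12470.1 × 0.358368 = 2431 N.

T = 12470 N, A_x = 11640 N, A_y = 2431 N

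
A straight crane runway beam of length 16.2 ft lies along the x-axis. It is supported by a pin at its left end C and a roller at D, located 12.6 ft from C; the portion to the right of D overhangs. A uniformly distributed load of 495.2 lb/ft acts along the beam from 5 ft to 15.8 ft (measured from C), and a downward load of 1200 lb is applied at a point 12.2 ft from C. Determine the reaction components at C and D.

Resultant of the distributed load: 495.2 × 10.8 = 5348.16 lb at 10.4 ft from C.
ΣM about C: D_y·12.6 − (495.2·10.8)·10.4 − 1200·12.2 = 0 → D_y = 70260.864/12.6 = 5576.26 ≈ 5576 lb.
ΣF_y = 0: C_y + 5576.26 − 495.2·10.8 − 1200 = 0 → C_y = 971.9 lb.
ΣF_x = 0: no horizontal applied forces, so C_x = 0.

C_x = 0, C_y = 971.9 lb, D_y = 5576 lb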